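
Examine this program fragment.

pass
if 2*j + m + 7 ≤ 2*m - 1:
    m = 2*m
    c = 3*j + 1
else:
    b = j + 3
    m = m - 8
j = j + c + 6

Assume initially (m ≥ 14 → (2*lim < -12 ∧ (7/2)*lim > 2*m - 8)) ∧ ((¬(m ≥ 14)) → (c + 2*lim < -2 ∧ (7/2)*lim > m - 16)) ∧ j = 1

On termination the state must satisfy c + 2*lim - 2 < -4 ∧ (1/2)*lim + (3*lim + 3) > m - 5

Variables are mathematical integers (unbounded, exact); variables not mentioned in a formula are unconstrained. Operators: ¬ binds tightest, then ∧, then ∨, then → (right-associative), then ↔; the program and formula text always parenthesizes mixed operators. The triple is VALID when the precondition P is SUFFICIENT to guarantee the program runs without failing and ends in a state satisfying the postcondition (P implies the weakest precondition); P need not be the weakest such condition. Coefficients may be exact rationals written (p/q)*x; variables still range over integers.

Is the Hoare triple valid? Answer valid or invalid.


Working backward. After the program, the postcondition c + 2*lim - 2 < -4 ∧ (1/2)*lim + (3*lim + 3) > m - 5 must hold; in canonical form it is c + 2*lim < -2 ∧ (7/2)*lim > m - 8.
Before j := j + c + 6: c + 2*lim < -2 ∧ (7/2)*lim > m - 8
Then branch requires 3*j + 2*lim < -3 ∧ (7/2)*lim > 2*m - 8; else branch requires c + 2*lim < -2 ∧ (7/2)*lim > m - 16.
Before the if: (2*j ≤ m - 8 → (3*j + 2*lim < -3 ∧ (7/2)*lim > 2*m - 8)) ∧ ((¬(2*j ≤ m - 8)) → (c + 2*lim < -2 ∧ (7/2)*lim > m - 16))
Before skip: (2*j ≤ m - 8 → (3*j + 2*lim < -3 ∧ (7/2)*lim > 2*m - 8)) ∧ ((¬(2*j ≤ m - 8)) → (c + 2*lim < -2 ∧ (7/2)*lim > m - 16))
The weakest precondition is (2*j ≤ m - 8 → (3*j + 2*lim < -3 ∧ (7/2)*lim > 2*m - 8)) ∧ ((¬(2*j ≤ m - 8)) → (c + 2*lim < -2 ∧ (7/2)*lim > m - 16)).
Check whether (m ≥ 14 → (2*lim < -12 ∧ (7/2)*lim > 2*m - 8)) ∧ ((¬(m ≥ 14)) → (c + 2*lim < -2 ∧ (7/2)*lim > m - 16)) ∧ j = 1 implies it.
Countermodel: at the initial state c = -11, j = 1, lim = 4, m = 10, the precondition holds but the weakest precondition fails.
Answer: invalid


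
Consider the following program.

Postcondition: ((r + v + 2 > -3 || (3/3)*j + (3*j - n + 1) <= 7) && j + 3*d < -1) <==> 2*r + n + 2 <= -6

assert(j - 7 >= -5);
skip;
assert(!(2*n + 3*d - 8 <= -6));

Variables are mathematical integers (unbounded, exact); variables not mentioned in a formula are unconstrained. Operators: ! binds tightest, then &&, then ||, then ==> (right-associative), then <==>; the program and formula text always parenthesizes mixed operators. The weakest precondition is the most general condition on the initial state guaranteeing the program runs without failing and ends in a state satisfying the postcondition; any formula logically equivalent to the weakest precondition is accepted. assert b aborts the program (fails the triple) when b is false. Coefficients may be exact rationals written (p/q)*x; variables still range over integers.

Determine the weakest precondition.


Working backward. After the program, the postcondition ((r + v + 2 > -3 || (3/3)*j + (3*j - n + 1) <= 7) && j + 3*d < -1) <==> 2*r + n + 2 <= -6 must hold; in canonical form it is ((r + v > -5 || 4*j <= n + 6) && 3*d + j < -1) <==> n + 2*r <= -8.
Before assert !(2*n + 3*d - 8 <= -6): (!(3*d + 2*n <= 2)) && (((r + v > -5 || 4*j <= n + 6) && 3*d + j < -1) <==> n + 2*r <= -8)
Before skip: (!(3*d + 2*n <= 2)) && (((r + v > -5 || 4*j <= n + 6) && 3*d + j < -1) <==> n + 2*r <= -8)
Before assert j - 7 >= -5: j >= 2 && (!(3*d + 2*n <= 2)) && (((r + v > -5 || 4*j <= n + 6) && 3*d + j < -1) <==> n + 2*r <= -8)
Answer: WP = j >= 2 && (!(3*d + 2*n <= 2)) && (((r + v > -5 || 4*j <= n + 6) && 3*d + j < -1) <==> n + 2*r <= -8)


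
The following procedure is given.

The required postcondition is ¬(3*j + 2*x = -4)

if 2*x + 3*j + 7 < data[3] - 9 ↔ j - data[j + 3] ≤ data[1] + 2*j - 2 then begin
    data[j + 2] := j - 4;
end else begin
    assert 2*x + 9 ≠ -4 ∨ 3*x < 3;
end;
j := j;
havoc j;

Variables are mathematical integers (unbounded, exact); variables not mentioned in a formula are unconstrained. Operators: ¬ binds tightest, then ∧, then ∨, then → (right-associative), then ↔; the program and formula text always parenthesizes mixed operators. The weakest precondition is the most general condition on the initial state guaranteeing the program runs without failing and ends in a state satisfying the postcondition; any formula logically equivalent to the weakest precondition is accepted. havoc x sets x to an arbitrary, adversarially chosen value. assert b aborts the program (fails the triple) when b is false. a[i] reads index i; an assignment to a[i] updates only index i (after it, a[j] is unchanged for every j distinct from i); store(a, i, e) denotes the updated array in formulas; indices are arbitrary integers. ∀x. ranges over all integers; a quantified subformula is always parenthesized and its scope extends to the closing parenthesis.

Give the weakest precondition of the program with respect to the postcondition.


Working backward. After the program, ¬(3*j + 2*x = -4) must hold.
Before havoc j: ∀j_1. (¬(3*j_1 + 2*x = -4))
Before j := j: ∀j_1. (¬(3*j_1 + 2*x = -4))
Then branch requires ∀j_1. (¬(3*j_1 + 2*x = -4)); else branch requires (2*x ≠ -13 ∨ 3*x < 3) ∧ (∀j_1. (¬(3*j_1 + 2*x = -4))).
Before the if: ((3*j + 2*x < data[3] - 16 ↔ data[j + 3] + data[1] + j ≥ 2) → (∀j_1. (¬(3*j_1 + 2*x = -4)))) ∧ ((¬(3*j + 2*x < data[3] - 16 ↔ data[j + 3] + data[1] + j ≥ 2)) → ((2*x ≠ -13 ∨ 3*x < 3) ∧ (∀j_1. (¬(3*j_1 + 2*x = -4)))))
Answer: WP = ((3*j + 2*x < data[3] - 16 ↔ data[j + 3] + data[1] + j ≥ 2) → (∀j_1. (¬(3*j_1 + 2*x = -4)))) ∧ ((¬(3*j + 2*x < data[3] - 16 ↔ data[j + 3] + data[1] + j ≥ 2)) → ((2*x ≠ -13 ∨ 3*x < 3) ∧ (∀j_1. (¬(3*j_1 + 2*x = -4)))))


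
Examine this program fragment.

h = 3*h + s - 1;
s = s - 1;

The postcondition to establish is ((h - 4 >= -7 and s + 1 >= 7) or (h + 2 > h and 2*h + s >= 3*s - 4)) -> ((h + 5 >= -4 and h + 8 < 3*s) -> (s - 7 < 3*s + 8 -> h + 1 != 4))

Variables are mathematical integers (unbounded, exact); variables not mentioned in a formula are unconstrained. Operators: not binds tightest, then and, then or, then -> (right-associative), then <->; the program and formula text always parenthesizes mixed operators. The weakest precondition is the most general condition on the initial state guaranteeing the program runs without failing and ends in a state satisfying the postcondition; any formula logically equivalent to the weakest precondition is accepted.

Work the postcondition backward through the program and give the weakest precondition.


Working backward. After the program, the postcondition ((h - 4 >= -7 and s + 1 >= 7) or (h + 2 > h and 2*h + s >= 3*s - 4)) -> ((h + 5 >= -4 and h + 8 < 3*s) -> (s - 7 < 3*s + 8 -> h + 1 != 4)) must hold; in canonical form it is ((h >= -3 and s >= 6) or 2*h >= 2*s - 4) -> ((h >= -9 and h < 3*s - 8) -> (2*s > -15 -> h != 3)).
Before s := s - 1: ((h >= -3 and s >= 7) or 2*h >= 2*s - 6) -> ((h >= -9 and h < 3*s - 11) -> (2*s > -13 -> h != 3))
Before h := 3*h + s - 1: ((3*h + s >= -2 and s >= 7) or 6*h >= -4) -> ((3*h + s >= -8 and 3*h < 2*s - 10) -> (2*s > -13 -> 3*h + s != 4))
Answer: WP = ((3*h + s >= -2 and s >= 7) or 6*h >= -4) -> ((3*h + s >= -8 and 3*h < 2*s - 10) -> (2*s > -13 -> 3*h + s != 4))


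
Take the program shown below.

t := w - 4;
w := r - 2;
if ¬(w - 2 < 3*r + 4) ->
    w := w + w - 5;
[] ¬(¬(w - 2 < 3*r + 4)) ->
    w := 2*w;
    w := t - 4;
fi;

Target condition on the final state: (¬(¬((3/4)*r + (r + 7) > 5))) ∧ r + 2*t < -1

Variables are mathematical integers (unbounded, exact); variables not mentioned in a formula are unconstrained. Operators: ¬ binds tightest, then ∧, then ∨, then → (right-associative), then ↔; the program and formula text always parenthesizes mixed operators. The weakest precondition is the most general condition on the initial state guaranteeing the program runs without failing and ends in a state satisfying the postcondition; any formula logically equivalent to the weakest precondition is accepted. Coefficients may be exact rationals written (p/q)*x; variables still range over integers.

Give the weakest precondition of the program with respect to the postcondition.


Working backward. After the program, the postcondition (¬(¬((3/4)*r + (r + 7) > 5))) ∧ r + 2*t < -1 must hold; in canonical form it is (7/4)*r > -2 ∧ r + 2*t < -1.
Then branch requires (7/4)*r > -2 ∧ r + 2*t < -1; else branch requires (7/4)*r > -2 ∧ r + 2*t < -1.
Before the if: ((¬(w < 3*r + 6)) → ((7/4)*r > -2 ∧ r + 2*t < -1)) ∧ (w < 3*r + 6 → ((7/4)*r > -2 ∧ r + 2*t < -1))
Before w := r - 2: ((¬(2*r > -8)) → ((7/4)*r > -2 ∧ r + 2*t < -1)) ∧ (2*r > -8 → ((7/4)*r > -2 ∧ r + 2*t < -1))
Before t := w - 4: ((¬(2*r > -8)) → ((7/4)*r > -2 ∧ r + 2*w < 7)) ∧ (2*r > -8 → ((7/4)*r > -2 ∧ r + 2*w < 7))
Answer: WP = ((¬(2*r > -8)) → ((7/4)*r > -2 ∧ r + 2*w < 7)) ∧ (2*r > -8 → ((7/4)*r > -2 ∧ r + 2*w < 7))


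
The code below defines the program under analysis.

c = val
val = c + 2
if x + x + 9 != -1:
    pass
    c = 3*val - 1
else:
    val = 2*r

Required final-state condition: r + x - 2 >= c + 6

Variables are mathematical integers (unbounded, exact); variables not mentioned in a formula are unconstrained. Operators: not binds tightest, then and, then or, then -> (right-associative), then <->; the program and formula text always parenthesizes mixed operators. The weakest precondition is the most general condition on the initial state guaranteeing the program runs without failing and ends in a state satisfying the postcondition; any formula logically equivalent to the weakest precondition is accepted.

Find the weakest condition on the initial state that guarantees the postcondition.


Working backward. After the program, the postcondition r + x - 2 >= c + 6 must hold; in canonical form it is r + x >= c + 8.
Then branch requires r + x >= 3*val + 7; else branch requires r + x >= c + 8.
Before the if: (2*x != -10 -> r + x >= 3*val + 7) and ((not (2*x != -10)) -> r + x >= c + 8)
Before val := c + 2: (2*x != -10 -> r + x >= 3*c + 13) and ((not (2*x != -10)) -> r + x >= c + 8)
Before c := val: (2*x != -10 -> r + x >= 3*val + 13) and ((not (2*x != -10)) -> r + x >= val + 8)
Answer: WP = (2*x != -10 -> r + x >= 3*val + 13) and ((not (2*x != -10)) -> r + x >= val + 8)


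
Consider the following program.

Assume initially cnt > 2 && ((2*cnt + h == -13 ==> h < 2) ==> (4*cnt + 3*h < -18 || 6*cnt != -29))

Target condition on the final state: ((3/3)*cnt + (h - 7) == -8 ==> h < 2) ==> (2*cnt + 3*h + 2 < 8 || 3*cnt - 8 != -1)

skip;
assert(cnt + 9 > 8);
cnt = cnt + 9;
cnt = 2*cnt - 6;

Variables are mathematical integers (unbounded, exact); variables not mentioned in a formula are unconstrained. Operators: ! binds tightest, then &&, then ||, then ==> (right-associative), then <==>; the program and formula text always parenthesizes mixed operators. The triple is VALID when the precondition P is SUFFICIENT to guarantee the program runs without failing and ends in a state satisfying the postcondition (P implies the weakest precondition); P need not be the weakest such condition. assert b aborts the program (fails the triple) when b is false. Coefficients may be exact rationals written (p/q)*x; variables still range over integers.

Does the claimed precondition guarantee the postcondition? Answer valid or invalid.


Working backward. After the program, the postcondition ((3/3)*cnt + (h - 7) == -8 ==> h < 2) ==> (2*cnt + 3*h + 2 < 8 || 3*cnt - 8 != -1) must hold; in canonical form it is (cnt + h == -1 ==> h < 2) ==> (2*cnt + 3*h < 6 || 3*cnt != 7).
Before cnt := 2*cnt - 6: (2*cnt + h == 5 ==> h < 2) ==> (4*cnt + 3*h < 18 || 6*cnt != 25)
Before cnt := cnt + 9: (2*cnt + h == -13 ==> h < 2) ==> (4*cnt + 3*h < -18 || 6*cnt != -29)
Before assert cnt + 9 > 8: cnt > -1 && ((2*cnt + h == -13 ==> h < 2) ==> (4*cnt + 3*h < -18 || 6*cnt != -29))
Before skip: cnt > -1 && ((2*cnt + h == -13 ==> h < 2) ==> (4*cnt + 3*h < -18 || 6*cnt != -29))
The weakest precondition is cnt > -1 && ((2*cnt + h == -13 ==> h < 2) ==> (4*cnt + 3*h < -18 || 6*cnt != -29)).
Check whether cnt > 2 && ((2*cnt + h == -13 ==> h < 2) ==> (4*cnt + 3*h < -18 || 6*cnt != -29)) implies it.
Every state satisfying the precondition satisfies the weakest precondition: the implication holds.
Answer: valid


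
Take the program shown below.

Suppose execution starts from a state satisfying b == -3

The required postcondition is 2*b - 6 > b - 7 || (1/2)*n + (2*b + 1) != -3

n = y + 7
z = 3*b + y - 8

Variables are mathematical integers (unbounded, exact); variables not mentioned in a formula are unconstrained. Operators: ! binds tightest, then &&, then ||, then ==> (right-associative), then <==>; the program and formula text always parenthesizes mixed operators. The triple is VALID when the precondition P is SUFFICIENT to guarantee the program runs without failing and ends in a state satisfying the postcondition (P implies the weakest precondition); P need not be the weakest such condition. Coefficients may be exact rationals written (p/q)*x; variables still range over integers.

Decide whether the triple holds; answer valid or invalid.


Working backward. After the program, the postcondition 2*b - 6 > b - 7 || (1/2)*n + (2*b + 1) != -3 must hold; in canonical form it is b > -1 || 2*b + (1/2)*n != -4.
Before z := 3*b + y - 8: b > -1 || 2*b + (1/2)*n != -4
Before n := y + 7: b > -1 || 2*b + (1/2)*y != -15/2
The weakest precondition is b > -1 || 2*b + (1/2)*y != -15/2.
Check whether b == -3 implies it.
Countermodel: at the initial state b = -3, y = -3, the precondition holds but the weakest precondition fails.
Answer: invalid


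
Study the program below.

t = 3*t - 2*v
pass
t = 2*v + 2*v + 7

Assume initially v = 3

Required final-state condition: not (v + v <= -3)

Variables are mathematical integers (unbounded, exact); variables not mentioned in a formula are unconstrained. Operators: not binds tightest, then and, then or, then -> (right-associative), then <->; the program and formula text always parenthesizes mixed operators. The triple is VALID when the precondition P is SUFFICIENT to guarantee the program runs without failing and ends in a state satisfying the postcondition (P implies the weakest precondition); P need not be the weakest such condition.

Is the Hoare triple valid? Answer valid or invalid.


Working backward. After the program, the postcondition not (v + v <= -3) must hold; in canonical form it is not (2*v <= -3).
Before t := 2*v + 2*v + 7: not (2*v <= -3)
Before skip: not (2*v <= -3)
Before t := 3*t - 2*v: not (2*v <= -3)
The weakest precondition is not (2*v <= -3).
Check whether v = 3 implies it.
Every state satisfying the precondition satisfies the weakest precondition: the implication holds.
Answer: valid


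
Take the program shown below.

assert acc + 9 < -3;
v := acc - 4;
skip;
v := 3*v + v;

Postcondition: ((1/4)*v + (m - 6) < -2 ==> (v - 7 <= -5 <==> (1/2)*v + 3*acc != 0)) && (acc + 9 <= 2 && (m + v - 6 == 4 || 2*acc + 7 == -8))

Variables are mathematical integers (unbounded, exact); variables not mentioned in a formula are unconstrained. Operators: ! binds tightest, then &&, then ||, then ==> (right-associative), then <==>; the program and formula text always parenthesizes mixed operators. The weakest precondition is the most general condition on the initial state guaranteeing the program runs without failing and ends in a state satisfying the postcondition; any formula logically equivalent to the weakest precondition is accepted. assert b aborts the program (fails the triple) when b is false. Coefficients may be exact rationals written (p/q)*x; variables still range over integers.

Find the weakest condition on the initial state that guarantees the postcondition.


Working backward. After the program, the postcondition ((1/4)*v + (m - 6) < -2 ==> (v - 7 <= -5 <==> (1/2)*v + 3*acc != 0)) && (acc + 9 <= 2 && (m + v - 6 == 4 || 2*acc + 7 == -8)) must hold; in canonical form it is (m + (1/4)*v < 4 ==> (v <= 2 <==> 3*acc + (1/2)*v != 0)) && acc <= -7 && (m + v == 10 || 2*acc == -15).
Before v := 3*v + v: (m + v < 4 ==> (4*v <= 2 <==> 3*acc + 2*v != 0)) && acc <= -7 && (m + 4*v == 10 || 2*acc == -15)
Before skip: (m + v < 4 ==> (4*v <= 2 <==> 3*acc + 2*v != 0)) && acc <= -7 && (m + 4*v == 10 || 2*acc == -15)
Before v := acc - 4: (acc + m < 8 ==> (4*acc <= 18 <==> 5*acc != 8)) && acc <= -7 && (4*acc + m == 26 || 2*acc == -15)
Before assert acc + 9 < -3: acc < -12 && (acc + m < 8 ==> (4*acc <= 18 <==> 5*acc != 8)) && acc <= -7 && (4*acc + m == 26 || 2*acc == -15)
Answer: WP = acc < -12 && (acc + m < 8 ==> (4*acc <= 18 <==> 5*acc != 8)) && acc <= -7 && (4*acc + m == 26 || 2*acc == -15)


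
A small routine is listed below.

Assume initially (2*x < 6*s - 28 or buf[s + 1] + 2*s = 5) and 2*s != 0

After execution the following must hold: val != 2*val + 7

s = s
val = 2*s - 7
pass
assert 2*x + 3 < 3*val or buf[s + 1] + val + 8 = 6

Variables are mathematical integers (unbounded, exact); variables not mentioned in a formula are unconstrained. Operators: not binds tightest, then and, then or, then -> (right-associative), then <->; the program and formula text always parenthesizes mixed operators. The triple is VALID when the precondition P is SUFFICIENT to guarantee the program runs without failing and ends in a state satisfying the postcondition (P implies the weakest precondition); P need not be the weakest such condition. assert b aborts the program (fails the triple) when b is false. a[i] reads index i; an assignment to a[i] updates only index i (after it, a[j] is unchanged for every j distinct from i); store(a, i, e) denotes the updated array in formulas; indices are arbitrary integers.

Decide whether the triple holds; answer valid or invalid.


Working backward. After the program, the postcondition val != 2*val + 7 must hold; in canonical form it is val != -7.
Before assert 2*x + 3 < 3*val or buf[s + 1] + val + 8 = 6: (2*x < 3*val - 3 or buf[s + 1] + val = -2) and val != -7
Before skip: (2*x < 3*val - 3 or buf[s + 1] + val = -2) and val != -7
Before val := 2*s - 7: (2*x < 6*s - 24 or buf[s + 1] + 2*s = 5) and 2*s != 0
Before s := s: (2*x < 6*s - 24 or buf[s + 1] + 2*s = 5) and 2*s != 0
The weakest precondition is (2*x < 6*s - 24 or buf[s + 1] + 2*s = 5) and 2*s != 0.
Check whether (2*x < 6*s - 28 or buf[s + 1] + 2*s = 5) and 2*s != 0 implies it.
Every state satisfying the precondition satisfies the weakest precondition: the implication holds.
Answer: valid


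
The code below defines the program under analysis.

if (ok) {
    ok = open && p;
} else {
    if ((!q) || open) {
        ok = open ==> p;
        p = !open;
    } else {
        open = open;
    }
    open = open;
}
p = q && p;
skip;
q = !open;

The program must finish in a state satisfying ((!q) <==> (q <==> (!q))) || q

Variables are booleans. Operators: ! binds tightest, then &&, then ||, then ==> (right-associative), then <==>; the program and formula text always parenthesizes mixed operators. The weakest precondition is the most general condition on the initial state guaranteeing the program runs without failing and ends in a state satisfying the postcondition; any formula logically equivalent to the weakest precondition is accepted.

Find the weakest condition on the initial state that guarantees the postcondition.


Working backward. After the program, ((!q) <==> (q <==> (!q))) || q must hold.
Before q := !open: (open <==> ((!open) <==> open)) || (!open)
Before skip: (open <==> ((!open) <==> open)) || (!open)
Before p := q && p: (open <==> ((!open) <==> open)) || (!open)
Then branch requires (open <==> ((!open) <==> open)) || (!open); else branch requires (((!q) || open) ==> ((open <==> ((!open) <==> open)) || (!open))) && ((!((!q) || open)) ==> ((open <==> ((!open) <==> open)) || (!open))).
Before the if: (ok ==> ((open <==> ((!open) <==> open)) || (!open))) && ((!ok) ==> ((((!q) || open) ==> ((open <==> ((!open) <==> open)) || (!open))) && ((!((!q) || open)) ==> ((open <==> ((!open) <==> open)) || (!open)))))
Answer: WP = (ok ==> ((open <==> ((!open) <==> open)) || (!open))) && ((!ok) ==> ((((!q) || open) ==> ((open <==> ((!open) <==> open)) || (!open))) && ((!((!q) || open)) ==> ((open <==> ((!open) <==> open)) || (!open)))))


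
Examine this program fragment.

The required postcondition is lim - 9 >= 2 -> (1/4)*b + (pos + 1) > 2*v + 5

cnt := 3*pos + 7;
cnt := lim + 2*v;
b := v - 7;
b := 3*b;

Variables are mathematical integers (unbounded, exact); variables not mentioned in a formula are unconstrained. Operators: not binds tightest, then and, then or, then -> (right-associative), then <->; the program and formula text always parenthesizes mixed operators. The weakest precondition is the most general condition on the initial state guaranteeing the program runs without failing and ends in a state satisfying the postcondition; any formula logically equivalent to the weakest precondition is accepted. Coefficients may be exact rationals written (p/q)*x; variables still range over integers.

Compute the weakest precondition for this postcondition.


Working backward. After the program, the postcondition lim - 9 >= 2 -> (1/4)*b + (pos + 1) > 2*v + 5 must hold; in canonical form it is lim >= 11 -> (1/4)*b + pos > 2*v + 4.
Before b := 3*b: lim >= 11 -> (3/4)*b + pos > 2*v + 4
Before b := v - 7: lim >= 11 -> pos > (5/4)*v + 37/4
Before cnt := lim + 2*v: lim >= 11 -> pos > (5/4)*v + 37/4
Before cnt := 3*pos + 7: lim >= 11 -> pos > (5/4)*v + 37/4
Answer: WP = lim >= 11 -> pos > (5/4)*v + 37/4


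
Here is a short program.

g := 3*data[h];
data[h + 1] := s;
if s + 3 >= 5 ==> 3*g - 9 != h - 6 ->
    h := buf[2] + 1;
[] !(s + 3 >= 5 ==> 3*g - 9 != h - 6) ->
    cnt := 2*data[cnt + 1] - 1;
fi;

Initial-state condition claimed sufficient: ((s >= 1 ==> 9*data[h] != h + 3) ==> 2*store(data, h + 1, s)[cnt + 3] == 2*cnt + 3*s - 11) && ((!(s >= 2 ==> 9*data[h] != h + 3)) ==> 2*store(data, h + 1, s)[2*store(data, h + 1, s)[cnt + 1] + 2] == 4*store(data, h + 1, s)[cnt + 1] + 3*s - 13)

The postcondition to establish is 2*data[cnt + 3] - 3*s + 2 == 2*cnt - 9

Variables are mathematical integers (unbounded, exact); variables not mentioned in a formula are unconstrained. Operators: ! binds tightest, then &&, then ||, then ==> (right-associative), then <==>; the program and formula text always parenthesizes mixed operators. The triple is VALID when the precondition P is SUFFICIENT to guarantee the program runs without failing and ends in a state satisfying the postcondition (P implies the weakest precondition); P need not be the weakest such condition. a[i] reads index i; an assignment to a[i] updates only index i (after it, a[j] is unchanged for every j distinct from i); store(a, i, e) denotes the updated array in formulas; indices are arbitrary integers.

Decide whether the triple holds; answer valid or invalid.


Working backward. After the program, the postcondition 2*data[cnt + 3] - 3*s + 2 == 2*cnt - 9 must hold; in canonical form it is 2*data[cnt + 3] == 2*cnt + 3*s - 11.
Then branch requires 2*data[cnt + 3] == 2*cnt + 3*s - 11; else branch requires 2*data[2*data[cnt + 1] + 2] == 4*data[cnt + 1] + 3*s - 13.
Before the if: ((s >= 2 ==> 3*g != h + 3) ==> 2*data[cnt + 3] == 2*cnt + 3*s - 11) && ((!(s >= 2 ==> 3*g != h + 3)) ==> 2*data[2*data[cnt + 1] + 2] == 4*data[cnt + 1] + 3*s - 13)
Before data[h + 1] := s: ((s >= 2 ==> 3*g != h + 3) ==> 2*store(data, h + 1, s)[cnt + 3] == 2*cnt + 3*s - 11) && ((!(s >= 2 ==> 3*g != h + 3)) ==> 2*store(data, h + 1, s)[2*store(data, h + 1, s)[cnt + 1] + 2] == 4*store(data, h + 1, s)[cnt + 1] + 3*s - 13)
Before g := 3*data[h]: ((s >= 2 ==> 9*data[h] != h + 3) ==> 2*store(data, h + 1, s)[cnt + 3] == 2*cnt + 3*s - 11) && ((!(s >= 2 ==> 9*data[h] != h + 3)) ==> 2*store(data, h + 1, s)[2*store(data, h + 1, s)[cnt + 1] + 2] == 4*store(data, h + 1, s)[cnt + 1] + 3*s - 13)
The weakest precondition is ((s >= 2 ==> 9*data[h] != h + 3) ==> 2*store(data, h + 1, s)[cnt + 3] == 2*cnt + 3*s - 11) && ((!(s >= 2 ==> 9*data[h] != h + 3)) ==> 2*store(data, h + 1, s)[2*store(data, h + 1, s)[cnt + 1] + 2] == 4*store(data, h + 1, s)[cnt + 1] + 3*s - 13).
Check whether ((s >= 1 ==> 9*data[h] != h + 3) ==> 2*store(data, h + 1, s)[cnt + 3] == 2*cnt + 3*s - 11) && ((!(s >= 2 ==> 9*data[h] != h + 3)) ==> 2*store(data, h + 1, s)[2*store(data, h + 1, s)[cnt + 1] + 2] == 4*store(data, h + 1, s)[cnt + 1] + 3*s - 13) implies it.
Countermodel: at the initial state cnt = -249549, data = {[-249548] = 2, [-249546] = -27727, [-249545] = 2, [6] = 2, elsewhere 2}, h = -249546, s = 1, the precondition holds but the weakest precondition fails.
Answer: invalid


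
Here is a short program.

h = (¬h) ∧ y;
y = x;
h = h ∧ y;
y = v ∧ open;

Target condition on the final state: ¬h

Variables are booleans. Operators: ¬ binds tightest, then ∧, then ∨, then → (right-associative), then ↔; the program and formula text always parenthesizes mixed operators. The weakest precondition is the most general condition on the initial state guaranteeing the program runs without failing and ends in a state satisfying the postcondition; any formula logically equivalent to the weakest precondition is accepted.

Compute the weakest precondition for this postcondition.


Working backward. After the program, ¬h must hold.
Before y := v ∧ open: ¬h
Before h := h ∧ y: ¬(h ∧ y)
Before y := x: ¬(h ∧ x)
Before h := (¬h) ∧ y: ¬((¬h) ∧ y ∧ x)
Answer: WP = ¬((¬h) ∧ y ∧ x)


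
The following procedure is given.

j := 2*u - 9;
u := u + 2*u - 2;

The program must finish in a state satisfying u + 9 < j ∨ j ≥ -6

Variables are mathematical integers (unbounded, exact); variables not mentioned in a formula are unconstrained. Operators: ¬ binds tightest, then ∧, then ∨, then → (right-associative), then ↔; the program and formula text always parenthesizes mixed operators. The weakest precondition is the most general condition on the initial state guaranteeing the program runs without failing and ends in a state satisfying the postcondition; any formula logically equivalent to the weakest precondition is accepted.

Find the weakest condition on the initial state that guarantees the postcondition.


Working backward. After the program, the postcondition u + 9 < j ∨ j ≥ -6 must hold; in canonical form it is u < j - 9 ∨ j ≥ -6.
Before u := u + 2*u - 2: 3*u < j - 7 ∨ j ≥ -6
Before j := 2*u - 9: u < -16 ∨ 2*u ≥ 3
Answer: WP = u < -16 ∨ 2*u ≥ 3


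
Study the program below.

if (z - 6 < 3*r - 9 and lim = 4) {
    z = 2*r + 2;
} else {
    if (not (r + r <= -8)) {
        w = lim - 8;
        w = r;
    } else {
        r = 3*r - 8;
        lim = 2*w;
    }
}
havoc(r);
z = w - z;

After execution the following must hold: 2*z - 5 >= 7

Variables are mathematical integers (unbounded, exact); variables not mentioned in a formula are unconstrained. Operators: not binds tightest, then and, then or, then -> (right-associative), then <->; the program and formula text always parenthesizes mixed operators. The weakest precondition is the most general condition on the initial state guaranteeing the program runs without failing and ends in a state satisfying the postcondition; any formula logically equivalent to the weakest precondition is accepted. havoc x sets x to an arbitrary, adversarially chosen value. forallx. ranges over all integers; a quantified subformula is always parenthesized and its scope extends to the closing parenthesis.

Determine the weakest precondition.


Working backward. After the program, the postcondition 2*z - 5 >= 7 must hold; in canonical form it is 2*z >= 12.
Before z := w - z: 2*w >= 2*z + 12
Before havoc r: 2*w >= 2*z + 12
Then branch requires 2*w >= 4*r + 16; else branch requires ((not (2*r <= -8)) -> 2*r >= 2*z + 12) and (2*r <= -8 -> 2*w >= 2*z + 12).
Before the if: ((z < 3*r - 3 and lim = 4) -> 2*w >= 4*r + 16) and ((not (z < 3*r - 3 and lim = 4)) -> (((not (2*r <= -8)) -> 2*r >= 2*z + 12) and (2*r <= -8 -> 2*w >= 2*z + 12)))
Answer: WP = ((z < 3*r - 3 and lim = 4) -> 2*w >= 4*r + 16) and ((not (z < 3*r - 3 and lim = 4)) -> (((not (2*r <= -8)) -> 2*r >= 2*z + 12) and (2*r <= -8 -> 2*w >= 2*z + 12)))


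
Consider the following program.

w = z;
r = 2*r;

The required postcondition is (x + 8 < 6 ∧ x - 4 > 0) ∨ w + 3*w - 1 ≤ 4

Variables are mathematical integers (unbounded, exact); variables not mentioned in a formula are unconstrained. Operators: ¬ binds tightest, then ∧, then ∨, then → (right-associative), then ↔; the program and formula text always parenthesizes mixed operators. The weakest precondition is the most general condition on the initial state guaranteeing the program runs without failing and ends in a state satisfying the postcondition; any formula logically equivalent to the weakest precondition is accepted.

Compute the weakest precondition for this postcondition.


Working backward. After the program, the postcondition (x + 8 < 6 ∧ x - 4 > 0) ∨ w + 3*w - 1 ≤ 4 must hold; in canonical form it is (x < -2 ∧ x > 4) ∨ 4*w ≤ 5.
Before r := 2*r: (x < -2 ∧ x > 4) ∨ 4*w ≤ 5
Before w := z: (x < -2 ∧ x > 4) ∨ 4*z ≤ 5
Answer: WP = (x < -2 ∧ x > 4) ∨ 4*z ≤ 5


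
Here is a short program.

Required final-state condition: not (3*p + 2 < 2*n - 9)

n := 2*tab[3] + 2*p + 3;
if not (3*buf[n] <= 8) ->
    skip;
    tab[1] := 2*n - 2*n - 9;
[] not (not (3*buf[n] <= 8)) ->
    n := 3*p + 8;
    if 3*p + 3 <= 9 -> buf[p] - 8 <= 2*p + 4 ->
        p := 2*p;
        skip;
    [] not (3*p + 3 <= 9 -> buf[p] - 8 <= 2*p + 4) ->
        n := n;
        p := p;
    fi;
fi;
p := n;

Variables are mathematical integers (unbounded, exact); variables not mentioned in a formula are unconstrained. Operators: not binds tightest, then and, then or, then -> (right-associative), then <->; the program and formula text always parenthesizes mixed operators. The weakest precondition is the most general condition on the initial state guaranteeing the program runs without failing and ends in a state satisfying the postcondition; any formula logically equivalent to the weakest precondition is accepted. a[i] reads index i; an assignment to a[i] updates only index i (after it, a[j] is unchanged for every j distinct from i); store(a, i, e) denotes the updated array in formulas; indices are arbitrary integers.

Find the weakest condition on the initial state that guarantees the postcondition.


Working backward. After the program, the postcondition not (3*p + 2 < 2*n - 9) must hold; in canonical form it is not (3*p < 2*n - 11).
Before p := n: not (n < -11)
Then branch requires not (n < -11); else branch requires ((3*p <= 6 -> buf[p] <= 2*p + 12) -> (not (3*p < -19))) and ((not (3*p <= 6 -> buf[p] <= 2*p + 12)) -> (not (3*p < -19))).
Before the if: ((not (3*buf[n] <= 8)) -> (not (n < -11))) and (3*buf[n] <= 8 -> (((3*p <= 6 -> buf[p] <= 2*p + 12) -> (not (3*p < -19))) and ((not (3*p <= 6 -> buf[p] <= 2*p + 12)) -> (not (3*p < -19)))))
Before n := 2*tab[3] + 2*p + 3: ((not (3*buf[2*tab[3] + 2*p + 3] <= 8)) -> (not (2*tab[3] + 2*p < -14))) and (3*buf[2*tab[3] + 2*p + 3] <= 8 -> (((3*p <= 6 -> buf[p] <= 2*p + 12) -> (not (3*p < -19))) and ((not (3*p <= 6 -> buf[p] <= 2*p + 12)) -> (not (3*p < -19)))))
Answer: WP = ((not (3*buf[2*tab[3] + 2*p + 3] <= 8)) -> (not (2*tab[3] + 2*p < -14))) and (3*buf[2*tab[3] + 2*p + 3] <= 8 -> (((3*p <= 6 -> buf[p] <= 2*p + 12) -> (not (3*p < -19))) and ((not (3*p <= 6 -> buf[p] <= 2*p + 12)) -> (not (3*p < -19)))))


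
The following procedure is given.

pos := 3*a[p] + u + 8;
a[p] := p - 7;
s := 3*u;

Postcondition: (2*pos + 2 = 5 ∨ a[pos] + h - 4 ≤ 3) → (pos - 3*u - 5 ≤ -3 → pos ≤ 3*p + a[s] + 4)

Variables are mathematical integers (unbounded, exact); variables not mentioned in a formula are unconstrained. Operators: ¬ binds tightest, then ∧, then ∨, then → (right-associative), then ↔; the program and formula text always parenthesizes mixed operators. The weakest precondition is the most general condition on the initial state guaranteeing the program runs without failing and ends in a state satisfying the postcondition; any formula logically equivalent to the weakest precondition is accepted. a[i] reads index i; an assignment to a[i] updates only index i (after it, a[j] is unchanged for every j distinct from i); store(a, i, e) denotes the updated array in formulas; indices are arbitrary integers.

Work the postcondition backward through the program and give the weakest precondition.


Working backward. After the program, the postcondition (2*pos + 2 = 5 ∨ a[pos] + h - 4 ≤ 3) → (pos - 3*u - 5 ≤ -3 → pos ≤ 3*p + a[s] + 4) must hold; in canonical form it is (2*pos = 3 ∨ a[pos] + h ≤ 7) → (pos ≤ 3*u + 2 → pos ≤ a[s] + 3*p + 4).
Before s := 3*u: (2*pos = 3 ∨ a[pos] + h ≤ 7) → (pos ≤ 3*u + 2 → pos ≤ a[3*u] + 3*p + 4)
Before a[p] := p - 7: (2*pos = 3 ∨ store(a, p, p - 7)[pos] + h ≤ 7) → (pos ≤ 3*u + 2 → pos ≤ store(a, p, p - 7)[3*u] + 3*p + 4)
Before pos := 3*a[p] + u + 8: (6*a[p] + 2*u = -13 ∨ store(a, p, p - 7)[3*a[p] + u + 8] + h ≤ 7) → (3*a[p] ≤ 2*u - 6 → 3*a[p] + u ≤ store(a, p, p - 7)[3*u] + 3*p - 4)
Answer: WP = (6*a[p] + 2*u = -13 ∨ store(a, p, p - 7)[3*a[p] + u + 8] + h ≤ 7) → (3*a[p] ≤ 2*u - 6 → 3*a[p] + u ≤ store(a, p, p - 7)[3*u] + 3*p - 4)


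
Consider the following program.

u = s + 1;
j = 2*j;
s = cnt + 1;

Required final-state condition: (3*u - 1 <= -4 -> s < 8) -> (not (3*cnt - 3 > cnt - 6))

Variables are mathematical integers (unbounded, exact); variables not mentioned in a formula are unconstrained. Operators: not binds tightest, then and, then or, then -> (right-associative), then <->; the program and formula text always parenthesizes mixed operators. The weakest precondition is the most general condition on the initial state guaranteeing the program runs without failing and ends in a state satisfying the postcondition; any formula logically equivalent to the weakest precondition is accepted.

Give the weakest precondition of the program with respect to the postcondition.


Working backward. After the program, the postcondition (3*u - 1 <= -4 -> s < 8) -> (not (3*cnt - 3 > cnt - 6)) must hold; in canonical form it is (3*u <= -3 -> s < 8) -> (not (2*cnt > -3)).
Before s := cnt + 1: (3*u <= -3 -> cnt < 7) -> (not (2*cnt > -3))
Before j := 2*j: (3*u <= -3 -> cnt < 7) -> (not (2*cnt > -3))
Before u := s + 1: (3*s <= -6 -> cnt < 7) -> (not (2*cnt > -3))
Answer: WP = (3*s <= -6 -> cnt < 7) -> (not (2*cnt > -3))


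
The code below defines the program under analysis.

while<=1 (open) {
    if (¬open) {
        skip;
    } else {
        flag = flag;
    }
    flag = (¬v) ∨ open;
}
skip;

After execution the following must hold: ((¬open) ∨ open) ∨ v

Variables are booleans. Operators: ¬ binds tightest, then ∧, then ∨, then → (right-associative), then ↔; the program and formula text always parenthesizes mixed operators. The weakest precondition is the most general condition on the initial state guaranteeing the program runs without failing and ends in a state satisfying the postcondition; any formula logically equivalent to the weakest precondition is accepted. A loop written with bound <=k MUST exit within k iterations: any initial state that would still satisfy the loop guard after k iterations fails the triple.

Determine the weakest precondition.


Working backward. After the program, the postcondition ((¬open) ∨ open) ∨ v must hold; in canonical form it is true.
Before skip: true
Before the loop (bound <=1), unroll the exhaustion recursion (WP_0 = exit-now case; WP_j = one more guarded iteration, up to j = 1):
  WP_0: ¬open
  WP_1: open → (open → (¬open))
So before the loop: open → (open → (¬open))
Answer: WP = open → (open → (¬open))


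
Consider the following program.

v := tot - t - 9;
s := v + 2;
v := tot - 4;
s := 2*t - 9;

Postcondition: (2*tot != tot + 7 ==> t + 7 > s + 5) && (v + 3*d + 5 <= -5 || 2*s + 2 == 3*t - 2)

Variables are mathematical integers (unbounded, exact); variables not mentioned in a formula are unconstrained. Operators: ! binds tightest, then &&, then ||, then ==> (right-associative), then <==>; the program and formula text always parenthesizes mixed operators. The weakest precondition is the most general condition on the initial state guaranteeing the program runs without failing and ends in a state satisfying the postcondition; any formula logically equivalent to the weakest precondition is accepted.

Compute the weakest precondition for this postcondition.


Working backward. After the program, the postcondition (2*tot != tot + 7 ==> t + 7 > s + 5) && (v + 3*d + 5 <= -5 || 2*s + 2 == 3*t - 2) must hold; in canonical form it is (tot != 7 ==> t > s - 2) && (3*d + v <= -10 || 2*s == 3*t - 4).
Before s := 2*t - 9: (tot != 7 ==> t < 11) && (3*d + v <= -10 || t == 14)
Before v := tot - 4: (tot != 7 ==> t < 11) && (3*d + tot <= -6 || t == 14)
Before s := v + 2: (tot != 7 ==> t < 11) && (3*d + tot <= -6 || t == 14)
Before v := tot - t - 9: (tot != 7 ==> t < 11) && (3*d + tot <= -6 || t == 14)
Answer: WP = (tot != 7 ==> t < 11) && (3*d + tot <= -6 || t == 14)


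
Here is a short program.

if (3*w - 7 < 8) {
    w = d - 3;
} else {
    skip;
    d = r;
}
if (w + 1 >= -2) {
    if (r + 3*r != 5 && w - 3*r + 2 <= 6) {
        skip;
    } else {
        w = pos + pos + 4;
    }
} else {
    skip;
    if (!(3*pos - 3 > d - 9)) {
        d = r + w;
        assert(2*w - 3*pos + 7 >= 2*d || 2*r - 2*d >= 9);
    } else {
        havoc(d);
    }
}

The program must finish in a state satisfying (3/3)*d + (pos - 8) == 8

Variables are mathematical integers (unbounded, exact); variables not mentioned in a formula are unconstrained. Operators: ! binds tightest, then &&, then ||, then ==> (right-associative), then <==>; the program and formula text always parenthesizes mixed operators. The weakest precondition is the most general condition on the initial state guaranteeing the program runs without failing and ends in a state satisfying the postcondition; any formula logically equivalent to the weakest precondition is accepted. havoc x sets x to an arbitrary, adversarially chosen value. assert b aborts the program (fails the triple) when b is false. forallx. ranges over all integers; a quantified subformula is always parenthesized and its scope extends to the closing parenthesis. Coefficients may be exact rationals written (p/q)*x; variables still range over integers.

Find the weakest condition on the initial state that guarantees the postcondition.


Working backward. After the program, the postcondition (3/3)*d + (pos - 8) == 8 must hold; in canonical form it is d + pos == 16.
Then branch requires ((4*r != 5 && w <= 3*r + 4) ==> d + pos == 16) && ((!(4*r != 5 && w <= 3*r + 4)) ==> d + pos == 16); else branch requires ((!(3*pos > d - 6)) ==> ((3*pos + 2*r <= 7 || 2*w <= -9) && pos + r + w == 16)) && (3*pos > d - 6 ==> (forall d_1. d_1 + pos == 16)).
Before the if: (w >= -3 ==> (((4*r != 5 && w <= 3*r + 4) ==> d + pos == 16) && ((!(4*r != 5 && w <= 3*r + 4)) ==> d + pos == 16))) && ((!(w >= -3)) ==> (((!(3*pos > d - 6)) ==> ((3*pos + 2*r <= 7 || 2*w <= -9) && pos + r + w == 16)) && (3*pos > d - 6 ==> (forall d_1. d_1 + pos == 16))))
Then branch requires (d >= 0 ==> (((4*r != 5 && d <= 3*r + 7) ==> d + pos == 16) && ((!(4*r != 5 && d <= 3*r + 7)) ==> d + pos == 16))) && ((!(d >= 0)) ==> (((!(3*pos > d - 6)) ==> ((3*pos + 2*r <= 7 || 2*d <= -3) && d + pos + r == 19)) && (3*pos > d - 6 ==> (forall d_1. d_1 + pos == 16)))); else branch requires (w >= -3 ==> (((4*r != 5 && w <= 3*r + 4) ==> pos + r == 16) && ((!(4*r != 5 && w <= 3*r + 4)) ==> pos + r == 16))) && ((!(w >= -3)) ==> (((!(3*pos > r - 6)) ==> ((3*pos + 2*r <= 7 || 2*w <= -9) && pos + r + w == 16)) && (3*pos > r - 6 ==> (forall d_1. d_1 + pos == 16)))).
Before the if: (3*w < 15 ==> ((d >= 0 ==> (((4*r != 5 && d <= 3*r + 7) ==> d + pos == 16) && ((!(4*r != 5 && d <= 3*r + 7)) ==> d + pos == 16))) && ((!(d >= 0)) ==> (((!(3*pos > d - 6)) ==> ((3*pos + 2*r <= 7 || 2*d <= -3) && d + pos + r == 19)) && (3*pos > d - 6 ==> (forall d_1. d_1 + pos == 16)))))) && ((!(3*w < 15)) ==> ((w >= -3 ==> (((4*r != 5 && w <= 3*r + 4) ==> pos + r == 16) && ((!(4*r != 5 && w <= 3*r + 4)) ==> pos + r == 16))) && ((!(w >= -3)) ==> (((!(3*pos > r - 6)) ==> ((3*pos + 2*r <= 7 || 2*w <= -9) && pos + r + w == 16)) && (3*pos > r - 6 ==> (forall d_1. d_1 + pos == 16))))))
Answer: WP = (3*w < 15 ==> ((d >= 0 ==> (((4*r != 5 && d <= 3*r + 7) ==> d + pos == 16) && ((!(4*r != 5 && d <= 3*r + 7)) ==> d + pos == 16))) && ((!(d >= 0)) ==> (((!(3*pos > d - 6)) ==> ((3*pos + 2*r <= 7 || 2*d <= -3) && d + pos + r == 19)) && (3*pos > d - 6 ==> (forall d_1. d_1 + pos == 16)))))) && ((!(3*w < 15)) ==> ((w >= -3 ==> (((4*r != 5 && w <= 3*r + 4) ==> pos + r == 16) && ((!(4*r != 5 && w <= 3*r + 4)) ==> pos + r == 16))) && ((!(w >= -3)) ==> (((!(3*pos > r - 6)) ==> ((3*pos + 2*r <= 7 || 2*w <= -9) && pos + r + w == 16)) && (3*pos > r - 6 ==> (forall d_1. d_1 + pos == 16))))))
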